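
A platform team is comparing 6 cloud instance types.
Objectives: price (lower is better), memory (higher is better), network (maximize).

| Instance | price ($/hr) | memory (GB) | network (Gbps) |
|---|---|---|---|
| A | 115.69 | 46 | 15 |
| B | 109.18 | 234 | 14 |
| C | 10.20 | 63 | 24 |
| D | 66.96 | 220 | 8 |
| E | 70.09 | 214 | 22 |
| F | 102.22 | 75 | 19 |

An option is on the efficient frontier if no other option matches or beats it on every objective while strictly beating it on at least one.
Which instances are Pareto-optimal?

A: dominated by C (price 10.20≤115.69, memory 63≥46, network 24≥15).
B: not dominated (best memory).
C: not dominated (best price).
D: not dominated.
E: not dominated.
F: dominated by E (price 70.09≤102.22, memory 214≥75, network 22≥19).

B, C, D, E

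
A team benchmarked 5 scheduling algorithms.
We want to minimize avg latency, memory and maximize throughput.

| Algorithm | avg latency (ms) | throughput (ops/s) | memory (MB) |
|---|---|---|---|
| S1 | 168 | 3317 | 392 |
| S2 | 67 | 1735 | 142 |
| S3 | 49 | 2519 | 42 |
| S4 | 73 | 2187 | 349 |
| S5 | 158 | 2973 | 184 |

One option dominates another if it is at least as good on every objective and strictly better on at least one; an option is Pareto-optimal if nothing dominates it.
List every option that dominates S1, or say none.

S2: worse on throughput (1735 vs 3317).
S3: worse on throughput (2519 vs 3317).
S4: worse on throughput (2187 vs 3317).
S5: worse on throughput (2973 vs 3317).
No option dominates S1.

none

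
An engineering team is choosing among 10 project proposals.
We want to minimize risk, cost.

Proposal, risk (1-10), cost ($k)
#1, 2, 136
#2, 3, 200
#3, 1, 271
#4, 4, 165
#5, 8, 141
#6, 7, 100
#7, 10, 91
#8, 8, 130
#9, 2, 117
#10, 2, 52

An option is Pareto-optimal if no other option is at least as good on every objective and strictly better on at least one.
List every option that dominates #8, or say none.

#6: risk 7≤8, cost 100≤130 — dominates #8.
#9: risk 2≤8, cost 117≤130 — dominates #8.
#10: risk 2≤8, cost 52≤130 — dominates #8.
Others (#1, #2, #3, #4, #5, #7) are each worse than #8 on at least one objective.

#6, #9, #10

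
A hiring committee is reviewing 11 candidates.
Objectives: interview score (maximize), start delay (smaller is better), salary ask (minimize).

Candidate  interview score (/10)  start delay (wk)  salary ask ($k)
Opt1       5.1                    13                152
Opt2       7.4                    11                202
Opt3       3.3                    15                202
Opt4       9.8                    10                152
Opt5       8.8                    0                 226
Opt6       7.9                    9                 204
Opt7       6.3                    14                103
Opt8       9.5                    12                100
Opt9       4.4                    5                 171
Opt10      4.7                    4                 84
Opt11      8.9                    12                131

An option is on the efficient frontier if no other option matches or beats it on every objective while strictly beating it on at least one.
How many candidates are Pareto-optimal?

Opt1: dominated by Opt4 (interview score 9.8≥5.1, start delay 10≤13, salary ask 152≤152).
Opt2: dominated by Opt4 (interview score 9.8≥7.4, start delay 10≤11, salary ask 152≤202).
Opt3: dominated by Opt1 (interview score 5.1≥3.3, start delay 13≤15, salary ask 152≤202).
Opt4: not dominated (best interview score).
Opt5: not dominated (best start delay).
Opt6: not dominated.
Opt7: dominated by Opt8 (interview score 9.5≥6.3, start delay 12≤14, salary ask 100≤103).
Opt8: not dominated.
Opt9: dominated by Opt10 (interview score 4.7≥4.4, start delay 4≤5, salary ask 84≤171).
Opt10: not dominated (best salary ask).
Opt11: dominated by Opt8 (interview score 9.5≥8.9, start delay 12≤12, salary ask 100≤131).
Pareto-optimal: Opt4, Opt5, Opt6, Opt8, Opt10 → 5.

5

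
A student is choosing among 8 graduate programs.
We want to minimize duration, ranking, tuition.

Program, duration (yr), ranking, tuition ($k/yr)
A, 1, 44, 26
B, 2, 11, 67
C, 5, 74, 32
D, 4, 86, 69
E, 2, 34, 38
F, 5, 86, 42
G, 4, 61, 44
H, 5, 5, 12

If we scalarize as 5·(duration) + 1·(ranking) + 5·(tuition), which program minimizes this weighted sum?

A: 5·1 + 1·44 + 5·26 = 179
B: 5·2 + 1·11 + 5·67 = 356
C: 5·5 + 1·74 + 5·32 = 259
D: 5·4 + 1·86 + 5·69 = 451
E: 5·2 + 1·34 + 5·38 = 234
F: 5·5 + 1·86 + 5·42 = 321
G: 5·4 + 1·61 + 5·44 = 301
H: 5·5 + 1·5 + 5·12 = 90
Lowest: H at 90.

H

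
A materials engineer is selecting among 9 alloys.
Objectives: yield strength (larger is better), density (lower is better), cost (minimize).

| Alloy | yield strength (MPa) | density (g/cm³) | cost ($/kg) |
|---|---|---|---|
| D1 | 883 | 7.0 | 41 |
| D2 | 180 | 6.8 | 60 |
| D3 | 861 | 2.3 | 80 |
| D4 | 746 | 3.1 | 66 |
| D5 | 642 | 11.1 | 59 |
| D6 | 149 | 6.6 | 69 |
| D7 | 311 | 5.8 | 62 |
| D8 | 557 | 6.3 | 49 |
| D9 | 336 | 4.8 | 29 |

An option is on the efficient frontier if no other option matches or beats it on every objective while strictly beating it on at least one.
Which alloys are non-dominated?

D1: not dominated (best yield strength).
D2: dominated by D8 (yield strength 557≥180, density 6.3≤6.8, cost 49≤60).
D3: not dominated (best density).
D4: not dominated.
D5: dominated by D1 (yield strength 883≥642, density 7.0≤11.1, cost 41≤59).
D6: dominated by D4 (yield strength 746≥149, density 3.1≤6.6, cost 66≤69).
D7: dominated by D9 (yield strength 336≥311, density 4.8≤5.8, cost 29≤62).
D8: not dominated.
D9: not dominated (best cost).

D1, D3, D4, D8, D9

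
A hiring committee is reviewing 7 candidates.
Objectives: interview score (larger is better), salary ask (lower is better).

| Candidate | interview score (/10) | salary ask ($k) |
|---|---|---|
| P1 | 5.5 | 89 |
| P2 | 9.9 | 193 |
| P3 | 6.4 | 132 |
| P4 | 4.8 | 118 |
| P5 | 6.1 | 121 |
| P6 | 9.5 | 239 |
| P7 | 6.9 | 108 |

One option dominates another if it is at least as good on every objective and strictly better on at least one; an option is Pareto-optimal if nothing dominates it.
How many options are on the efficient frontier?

3

P1: not dominated (best salary ask).
P2: not dominated (best interview score).
P3: dominated by P7 (interview score 6.9≥6.4, salary ask 108≤132).
P4: dominated by P1 (interview score 5.5≥4.8, salary ask 89≤118).
P5: dominated by P7 (interview score 6.9≥6.1, salary ask 108≤121).
P6: dominated by P2 (interview score 9.9≥9.5, salary ask 193≤239).
P7: not dominated.
Pareto-optimal: P1, P2, P7 → 3.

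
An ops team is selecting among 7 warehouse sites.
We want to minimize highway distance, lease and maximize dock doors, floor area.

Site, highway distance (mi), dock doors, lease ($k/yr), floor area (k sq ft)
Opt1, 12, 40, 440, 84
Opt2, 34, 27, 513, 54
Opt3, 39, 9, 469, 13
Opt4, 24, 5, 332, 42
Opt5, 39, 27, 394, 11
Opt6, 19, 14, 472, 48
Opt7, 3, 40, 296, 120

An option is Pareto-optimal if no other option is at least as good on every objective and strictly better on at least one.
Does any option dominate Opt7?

Opt1: worse on highway distance (12 vs 3).
Opt2: worse on highway distance (34 vs 3).
Opt3: worse on highway distance (39 vs 3).
Opt4: worse on highway distance (24 vs 3).
Opt5: worse on highway distance (39 vs 3).
Opt6: worse on highway distance (19 vs 3).
No option is at least as good as Opt7 on every objective and strictly better on one.

No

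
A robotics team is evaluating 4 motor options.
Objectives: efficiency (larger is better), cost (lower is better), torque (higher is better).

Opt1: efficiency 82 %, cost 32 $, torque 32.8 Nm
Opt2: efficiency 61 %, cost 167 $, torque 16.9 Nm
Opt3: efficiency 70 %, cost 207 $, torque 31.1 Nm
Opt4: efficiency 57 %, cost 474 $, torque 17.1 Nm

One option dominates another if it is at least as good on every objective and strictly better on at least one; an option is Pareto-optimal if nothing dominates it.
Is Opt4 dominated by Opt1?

Yes

Opt1 vs Opt4: efficiency 82≥57, cost 32≤474, torque 32.8≥17.1 — Opt1 is at least as good on every objective with at least one strict improvement.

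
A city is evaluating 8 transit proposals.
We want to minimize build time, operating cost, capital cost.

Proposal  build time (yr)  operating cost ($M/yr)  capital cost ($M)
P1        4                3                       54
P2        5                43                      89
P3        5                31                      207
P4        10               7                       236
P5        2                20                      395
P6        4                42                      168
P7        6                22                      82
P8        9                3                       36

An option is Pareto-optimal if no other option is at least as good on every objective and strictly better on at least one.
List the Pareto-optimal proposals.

P1: not dominated.
P2: dominated by P1 (build time 4≤5, operating cost 3≤43, capital cost 54≤89).
P3: dominated by P1 (build time 4≤5, operating cost 3≤31, capital cost 54≤207).
P4: dominated by P1 (build time 4≤10, operating cost 3≤7, capital cost 54≤236).
P5: not dominated (best build time).
P6: dominated by P1 (build time 4≤4, operating cost 3≤42, capital cost 54≤168).
P7: dominated by P1 (build time 4≤6, operating cost 3≤22, capital cost 54≤82).
P8: not dominated (best capital cost).

P1, P5, P8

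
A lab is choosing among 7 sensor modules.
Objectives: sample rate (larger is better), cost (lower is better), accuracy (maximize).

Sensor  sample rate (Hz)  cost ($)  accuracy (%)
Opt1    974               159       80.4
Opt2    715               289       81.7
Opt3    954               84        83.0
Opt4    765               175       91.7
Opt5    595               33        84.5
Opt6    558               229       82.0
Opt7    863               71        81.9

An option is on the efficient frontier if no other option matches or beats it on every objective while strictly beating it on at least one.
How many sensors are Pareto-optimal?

5

Opt1: not dominated (best sample rate).
Opt2: dominated by Opt3 (sample rate 954≥715, cost 84≤289, accuracy 83.0≥81.7).
Opt3: not dominated.
Opt4: not dominated (best accuracy).
Opt5: not dominated (best cost).
Opt6: dominated by Opt3 (sample rate 954≥558, cost 84≤229, accuracy 83.0≥82.0).
Opt7: not dominated.
Pareto-optimal: Opt1, Opt3, Opt4, Opt5, Opt7 → 5.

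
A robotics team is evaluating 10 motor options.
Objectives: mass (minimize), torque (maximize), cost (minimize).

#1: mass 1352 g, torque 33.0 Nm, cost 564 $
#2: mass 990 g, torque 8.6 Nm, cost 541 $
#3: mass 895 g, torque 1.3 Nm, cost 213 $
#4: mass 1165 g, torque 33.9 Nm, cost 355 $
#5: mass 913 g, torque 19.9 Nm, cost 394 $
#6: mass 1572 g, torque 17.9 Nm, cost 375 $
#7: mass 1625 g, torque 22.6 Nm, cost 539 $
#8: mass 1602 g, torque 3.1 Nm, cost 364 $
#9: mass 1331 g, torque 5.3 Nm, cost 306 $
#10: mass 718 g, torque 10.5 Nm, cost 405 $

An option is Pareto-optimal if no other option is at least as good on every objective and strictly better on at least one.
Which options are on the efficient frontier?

#1: dominated by #4 (mass 1165≤1352, torque 33.9≥33.0, cost 355≤564).
#2: dominated by #5 (mass 913≤990, torque 19.9≥8.6, cost 394≤541).
#3: not dominated (best cost).
#4: not dominated (best torque).
#5: not dominated.
#6: dominated by #4 (mass 1165≤1572, torque 33.9≥17.9, cost 355≤375).
#7: dominated by #4 (mass 1165≤1625, torque 33.9≥22.6, cost 355≤539).
#8: dominated by #4 (mass 1165≤1602, torque 33.9≥3.1, cost 355≤364).
#9: not dominated.
#10: not dominated (best mass).

#3, #4, #5, #9, #10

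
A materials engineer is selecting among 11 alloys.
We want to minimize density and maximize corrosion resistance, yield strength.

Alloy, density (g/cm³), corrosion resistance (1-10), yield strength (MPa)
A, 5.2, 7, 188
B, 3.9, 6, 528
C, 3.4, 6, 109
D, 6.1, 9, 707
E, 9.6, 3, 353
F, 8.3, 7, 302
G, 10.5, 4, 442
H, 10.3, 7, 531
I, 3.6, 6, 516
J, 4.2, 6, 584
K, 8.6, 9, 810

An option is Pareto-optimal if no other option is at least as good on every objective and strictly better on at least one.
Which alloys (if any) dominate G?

B: density 3.9≤10.5, corrosion resistance 6≥4, yield strength 528≥442 — dominates G.
D: density 6.1≤10.5, corrosion resistance 9≥4, yield strength 707≥442 — dominates G.
H: density 10.3≤10.5, corrosion resistance 7≥4, yield strength 531≥442 — dominates G.
I: density 3.6≤10.5, corrosion resistance 6≥4, yield strength 516≥442 — dominates G.
J: density 4.2≤10.5, corrosion resistance 6≥4, yield strength 584≥442 — dominates G.
K: density 8.6≤10.5, corrosion resistance 9≥4, yield strength 810≥442 — dominates G.
Others (A, C, E, F) are each worse than G on at least one objective.

B, D, H, I, J, K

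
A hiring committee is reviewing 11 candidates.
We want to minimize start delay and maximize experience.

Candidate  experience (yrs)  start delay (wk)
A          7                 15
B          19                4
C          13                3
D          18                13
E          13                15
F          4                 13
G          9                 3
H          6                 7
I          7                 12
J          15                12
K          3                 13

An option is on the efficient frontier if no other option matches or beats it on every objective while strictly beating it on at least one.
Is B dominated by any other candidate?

No

A: worse on experience (7 vs 19).
C: worse on experience (13 vs 19).
D: worse on experience (18 vs 19).
E: worse on experience (13 vs 19).
F: worse on experience (4 vs 19).
G: worse on experience (9 vs 19).
H: worse on experience (6 vs 19).
I: worse on experience (7 vs 19).
J: worse on experience (15 vs 19).
K: worse on experience (3 vs 19).
No option is at least as good as B on every objective and strictly better on one.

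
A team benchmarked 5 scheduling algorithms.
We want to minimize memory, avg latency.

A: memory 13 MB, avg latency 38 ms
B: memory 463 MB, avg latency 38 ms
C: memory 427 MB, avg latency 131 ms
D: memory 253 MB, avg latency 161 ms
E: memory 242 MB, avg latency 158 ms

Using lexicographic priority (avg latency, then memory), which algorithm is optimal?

A

First minimize avg latency: best is 38, kept {A, B}.
Then minimize memory: best is 13, kept {A}.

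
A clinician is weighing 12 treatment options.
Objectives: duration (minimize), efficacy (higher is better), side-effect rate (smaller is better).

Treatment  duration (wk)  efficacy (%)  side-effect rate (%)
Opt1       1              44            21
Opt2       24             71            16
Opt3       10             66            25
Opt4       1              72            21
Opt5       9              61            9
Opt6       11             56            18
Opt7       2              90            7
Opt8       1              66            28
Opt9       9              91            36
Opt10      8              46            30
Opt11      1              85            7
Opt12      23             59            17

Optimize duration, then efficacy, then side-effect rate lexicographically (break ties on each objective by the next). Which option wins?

First minimize duration: best is 1, kept {Opt1, Opt4, Opt8, Opt11}.
Then maximize efficacy: best is 85, kept {Opt11}.

Opt11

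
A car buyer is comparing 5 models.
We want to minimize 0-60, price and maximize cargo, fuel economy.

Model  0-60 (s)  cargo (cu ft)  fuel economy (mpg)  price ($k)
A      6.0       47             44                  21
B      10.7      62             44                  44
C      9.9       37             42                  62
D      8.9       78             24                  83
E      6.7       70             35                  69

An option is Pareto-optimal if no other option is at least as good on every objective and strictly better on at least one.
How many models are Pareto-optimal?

A: not dominated (best 0-60).
B: not dominated.
C: dominated by A (0-60 6.0≤9.9, cargo 47≥37, fuel economy 44≥42, price 21≤62).
D: not dominated (best cargo).
E: not dominated.
Pareto-optimal: A, B, D, E → 4.

4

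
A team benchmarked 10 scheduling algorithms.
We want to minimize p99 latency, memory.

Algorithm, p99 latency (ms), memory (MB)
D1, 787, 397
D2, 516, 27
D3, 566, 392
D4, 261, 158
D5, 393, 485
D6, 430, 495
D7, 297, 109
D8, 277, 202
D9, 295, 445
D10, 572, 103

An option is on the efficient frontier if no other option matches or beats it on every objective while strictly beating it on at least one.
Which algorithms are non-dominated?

D2, D4, D7

D1: dominated by D2 (p99 latency 516≤787, memory 27≤397).
D2: not dominated (best memory).
D3: dominated by D2 (p99 latency 516≤566, memory 27≤392).
D4: not dominated (best p99 latency).
D5: dominated by D4 (p99 latency 261≤393, memory 158≤485).
D6: dominated by D4 (p99 latency 261≤430, memory 158≤495).
D7: not dominated.
D8: dominated by D4 (p99 latency 261≤277, memory 158≤202).
D9: dominated by D4 (p99 latency 261≤295, memory 158≤445).
D10: dominated by D2 (p99 latency 516≤572, memory 27≤103).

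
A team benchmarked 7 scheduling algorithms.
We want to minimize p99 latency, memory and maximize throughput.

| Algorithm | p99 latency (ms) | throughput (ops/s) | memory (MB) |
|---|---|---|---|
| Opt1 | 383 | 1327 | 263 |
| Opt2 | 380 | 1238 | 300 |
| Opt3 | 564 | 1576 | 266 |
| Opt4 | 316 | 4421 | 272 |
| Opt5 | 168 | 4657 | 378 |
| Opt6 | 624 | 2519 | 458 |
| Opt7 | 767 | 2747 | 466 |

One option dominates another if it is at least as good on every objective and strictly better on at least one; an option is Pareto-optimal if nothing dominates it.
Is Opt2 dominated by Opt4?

Opt4 vs Opt2: p99 latency 316≤380, throughput 4421≥1238, memory 272≤300 — Opt4 is at least as good on every objective with at least one strict improvement.

Yes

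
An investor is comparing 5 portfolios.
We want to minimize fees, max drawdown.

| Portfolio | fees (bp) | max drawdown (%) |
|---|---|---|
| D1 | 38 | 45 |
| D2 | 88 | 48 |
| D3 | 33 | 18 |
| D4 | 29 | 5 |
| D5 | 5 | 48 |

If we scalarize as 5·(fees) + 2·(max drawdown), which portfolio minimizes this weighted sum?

D1: 5·38 + 2·45 = 280
D2: 5·88 + 2·48 = 536
D3: 5·33 + 2·18 = 201
D4: 5·29 + 2·5 = 155
D5: 5·5 + 2·48 = 121
Lowest: D5 at 121.

D5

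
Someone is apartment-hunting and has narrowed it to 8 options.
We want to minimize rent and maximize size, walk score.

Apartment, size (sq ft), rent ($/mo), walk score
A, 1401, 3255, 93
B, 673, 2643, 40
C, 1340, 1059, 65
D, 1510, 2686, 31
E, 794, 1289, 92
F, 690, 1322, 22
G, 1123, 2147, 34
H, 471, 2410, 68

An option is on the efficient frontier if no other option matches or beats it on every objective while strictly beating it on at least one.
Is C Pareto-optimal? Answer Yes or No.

A: worse on rent (3255 vs 1059).
B: worse on size (673 vs 1340).
D: worse on rent (2686 vs 1059).
E: worse on size (794 vs 1340).
F: worse on size (690 vs 1340).
G: worse on size (1123 vs 1340).
H: worse on size (471 vs 1340).
No option is at least as good as C on every objective and strictly better on one.

Yes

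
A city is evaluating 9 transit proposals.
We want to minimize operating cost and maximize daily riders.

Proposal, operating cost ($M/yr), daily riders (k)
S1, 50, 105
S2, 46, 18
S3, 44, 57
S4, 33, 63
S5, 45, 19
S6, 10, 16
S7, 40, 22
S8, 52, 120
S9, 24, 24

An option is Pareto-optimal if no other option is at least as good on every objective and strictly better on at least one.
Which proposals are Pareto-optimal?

S1, S4, S6, S8, S9

S1: not dominated.
S2: dominated by S3 (operating cost 44≤46, daily riders 57≥18).
S3: dominated by S4 (operating cost 33≤44, daily riders 63≥57).
S4: not dominated.
S5: dominated by S3 (operating cost 44≤45, daily riders 57≥19).
S6: not dominated (best operating cost).
S7: dominated by S4 (operating cost 33≤40, daily riders 63≥22).
S8: not dominated (best daily riders).
S9: not dominated.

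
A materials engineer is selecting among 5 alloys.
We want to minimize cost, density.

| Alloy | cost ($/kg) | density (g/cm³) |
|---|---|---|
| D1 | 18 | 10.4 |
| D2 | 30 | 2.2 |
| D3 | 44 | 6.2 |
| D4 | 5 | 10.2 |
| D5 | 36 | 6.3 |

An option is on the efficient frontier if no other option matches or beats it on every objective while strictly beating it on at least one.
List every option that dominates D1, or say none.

D4

D4: cost 5≤18, density 10.2≤10.4 — dominates D1.
Others (D2, D3, D5) are each worse than D1 on at least one objective.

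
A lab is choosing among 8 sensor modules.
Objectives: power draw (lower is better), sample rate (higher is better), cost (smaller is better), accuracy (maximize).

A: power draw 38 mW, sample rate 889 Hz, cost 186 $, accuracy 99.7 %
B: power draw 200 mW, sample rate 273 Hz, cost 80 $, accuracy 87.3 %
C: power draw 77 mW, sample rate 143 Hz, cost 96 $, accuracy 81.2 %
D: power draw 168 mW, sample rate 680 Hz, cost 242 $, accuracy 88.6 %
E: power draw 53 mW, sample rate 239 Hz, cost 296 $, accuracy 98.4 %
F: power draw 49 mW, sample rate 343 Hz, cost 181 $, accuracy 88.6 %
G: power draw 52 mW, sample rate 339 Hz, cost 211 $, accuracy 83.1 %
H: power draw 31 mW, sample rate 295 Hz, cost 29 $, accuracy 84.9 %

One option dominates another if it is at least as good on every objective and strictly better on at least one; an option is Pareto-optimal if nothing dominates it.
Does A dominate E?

Yes

A vs E: power draw 38≤53, sample rate 889≥239, cost 186≤296, accuracy 99.7≥98.4 — A is at least as good on every objective with at least one strict improvement.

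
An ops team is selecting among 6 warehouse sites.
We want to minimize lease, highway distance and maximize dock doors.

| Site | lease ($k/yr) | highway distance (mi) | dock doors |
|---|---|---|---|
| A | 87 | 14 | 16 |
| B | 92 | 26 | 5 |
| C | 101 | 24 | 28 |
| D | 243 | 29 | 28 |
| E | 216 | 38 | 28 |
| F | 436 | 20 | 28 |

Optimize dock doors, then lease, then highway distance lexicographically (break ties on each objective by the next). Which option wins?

C

First maximize dock doors: best is 28, kept {C, D, E, F}.
Then minimize lease: best is 101, kept {C}.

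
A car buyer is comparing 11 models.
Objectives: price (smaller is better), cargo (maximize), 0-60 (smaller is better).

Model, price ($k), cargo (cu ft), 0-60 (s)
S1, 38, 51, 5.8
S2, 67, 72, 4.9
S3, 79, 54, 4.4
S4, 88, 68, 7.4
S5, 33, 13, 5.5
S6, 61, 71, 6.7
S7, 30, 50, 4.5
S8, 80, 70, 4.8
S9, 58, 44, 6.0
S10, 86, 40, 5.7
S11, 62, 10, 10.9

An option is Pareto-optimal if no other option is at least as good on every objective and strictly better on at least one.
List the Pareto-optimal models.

S1: not dominated.
S2: not dominated (best cargo).
S3: not dominated (best 0-60).
S4: dominated by S2 (price 67≤88, cargo 72≥68, 0-60 4.9≤7.4).
S5: dominated by S7 (price 30≤33, cargo 50≥13, 0-60 4.5≤5.5).
S6: not dominated.
S7: not dominated (best price).
S8: not dominated.
S9: dominated by S1 (price 38≤58, cargo 51≥44, 0-60 5.8≤6.0).
S10: dominated by S2 (price 67≤86, cargo 72≥40, 0-60 4.9≤5.7).
S11: dominated by S1 (price 38≤62, cargo 51≥10, 0-60 5.8≤10.9).

S1, S2, S3, S6, S7, S8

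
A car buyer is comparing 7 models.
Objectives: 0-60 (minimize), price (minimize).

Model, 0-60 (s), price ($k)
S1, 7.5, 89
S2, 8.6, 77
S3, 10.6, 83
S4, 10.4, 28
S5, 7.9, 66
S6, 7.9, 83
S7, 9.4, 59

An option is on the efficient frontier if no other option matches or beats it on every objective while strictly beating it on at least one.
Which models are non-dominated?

S1, S4, S5, S7

S1: not dominated (best 0-60).
S2: dominated by S5 (0-60 7.9≤8.6, price 66≤77).
S3: dominated by S2 (0-60 8.6≤10.6, price 77≤83).
S4: not dominated (best price).
S5: not dominated.
S6: dominated by S5 (0-60 7.9≤7.9, price 66≤83).
S7: not dominated.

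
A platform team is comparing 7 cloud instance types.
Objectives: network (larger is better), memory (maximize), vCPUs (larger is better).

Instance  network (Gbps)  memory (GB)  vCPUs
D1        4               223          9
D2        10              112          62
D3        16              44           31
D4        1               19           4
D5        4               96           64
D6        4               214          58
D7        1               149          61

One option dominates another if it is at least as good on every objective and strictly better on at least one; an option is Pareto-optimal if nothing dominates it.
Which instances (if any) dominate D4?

D1: network 4≥1, memory 223≥19, vCPUs 9≥4 — dominates D4.
D2: network 10≥1, memory 112≥19, vCPUs 62≥4 — dominates D4.
D3: network 16≥1, memory 44≥19, vCPUs 31≥4 — dominates D4.
D5: network 4≥1, memory 96≥19, vCPUs 64≥4 — dominates D4.
D6: network 4≥1, memory 214≥19, vCPUs 58≥4 — dominates D4.
D7: network 1≥1, memory 149≥19, vCPUs 61≥4 — dominates D4.

D1, D2, D3, D5, D6, D7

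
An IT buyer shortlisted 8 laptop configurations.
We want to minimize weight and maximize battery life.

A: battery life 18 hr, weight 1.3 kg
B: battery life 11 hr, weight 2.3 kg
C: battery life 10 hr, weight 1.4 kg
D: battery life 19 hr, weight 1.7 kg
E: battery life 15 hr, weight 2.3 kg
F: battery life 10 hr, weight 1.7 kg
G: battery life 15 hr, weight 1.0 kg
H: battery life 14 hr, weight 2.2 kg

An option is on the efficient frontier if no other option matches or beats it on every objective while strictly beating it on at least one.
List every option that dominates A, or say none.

none

B: worse on battery life (11 vs 18).
C: worse on battery life (10 vs 18).
D: worse on weight (1.7 vs 1.3).
E: worse on battery life (15 vs 18).
F: worse on battery life (10 vs 18).
G: worse on battery life (15 vs 18).
H: worse on battery life (14 vs 18).
No option dominates A.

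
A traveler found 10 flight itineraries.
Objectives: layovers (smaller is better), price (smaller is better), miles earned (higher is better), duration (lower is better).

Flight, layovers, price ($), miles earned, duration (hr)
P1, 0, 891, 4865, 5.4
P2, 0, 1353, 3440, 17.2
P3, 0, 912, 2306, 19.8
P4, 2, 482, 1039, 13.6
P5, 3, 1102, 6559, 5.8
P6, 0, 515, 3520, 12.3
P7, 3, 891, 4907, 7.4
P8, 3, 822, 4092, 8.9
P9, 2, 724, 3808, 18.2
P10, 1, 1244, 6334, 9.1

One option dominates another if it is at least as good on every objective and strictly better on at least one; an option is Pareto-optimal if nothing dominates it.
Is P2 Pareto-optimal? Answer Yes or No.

No

P1 vs P2: layovers 0≤0, price 891≤1353, miles earned 4865≥3440, duration 5.4≤17.2 — P1 is at least as good on every objective and strictly better on at least one, so P1 dominates P2.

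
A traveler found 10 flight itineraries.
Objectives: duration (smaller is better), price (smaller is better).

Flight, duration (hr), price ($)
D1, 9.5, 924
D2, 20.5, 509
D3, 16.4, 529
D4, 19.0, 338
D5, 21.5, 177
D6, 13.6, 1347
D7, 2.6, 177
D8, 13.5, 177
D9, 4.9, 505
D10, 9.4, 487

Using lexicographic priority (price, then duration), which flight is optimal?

First minimize price: best is 177, kept {D5, D7, D8}.
Then minimize duration: best is 2.6, kept {D7}.

D7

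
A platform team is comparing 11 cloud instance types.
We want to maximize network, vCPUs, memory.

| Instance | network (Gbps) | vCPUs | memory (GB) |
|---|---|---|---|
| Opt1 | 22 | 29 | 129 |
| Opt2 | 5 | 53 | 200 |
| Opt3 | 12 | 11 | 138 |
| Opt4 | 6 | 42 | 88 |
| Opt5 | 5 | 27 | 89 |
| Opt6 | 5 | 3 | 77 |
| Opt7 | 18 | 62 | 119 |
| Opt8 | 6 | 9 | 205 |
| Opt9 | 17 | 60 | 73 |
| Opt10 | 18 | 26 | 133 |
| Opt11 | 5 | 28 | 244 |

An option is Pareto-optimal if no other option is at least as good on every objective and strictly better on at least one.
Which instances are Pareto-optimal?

Opt1: not dominated (best network).
Opt2: not dominated.
Opt3: not dominated.
Opt4: dominated by Opt7 (network 18≥6, vCPUs 62≥42, memory 119≥88).
Opt5: dominated by Opt1 (network 22≥5, vCPUs 29≥27, memory 129≥89).
Opt6: dominated by Opt1 (network 22≥5, vCPUs 29≥3, memory 129≥77).
Opt7: not dominated (best vCPUs).
Opt8: not dominated.
Opt9: dominated by Opt7 (network 18≥17, vCPUs 62≥60, memory 119≥73).
Opt10: not dominated.
Opt11: not dominated (best memory).

Opt1, Opt2, Opt3, Opt7, Opt8, Opt10, Opt11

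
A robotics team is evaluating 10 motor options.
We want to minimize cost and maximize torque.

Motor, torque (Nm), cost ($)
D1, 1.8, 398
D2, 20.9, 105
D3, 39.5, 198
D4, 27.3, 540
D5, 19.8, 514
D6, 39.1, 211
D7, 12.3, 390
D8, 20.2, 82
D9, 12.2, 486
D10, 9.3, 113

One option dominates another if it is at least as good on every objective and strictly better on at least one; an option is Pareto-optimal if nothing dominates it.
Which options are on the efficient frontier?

D2, D3, D8

D1: dominated by D2 (torque 20.9≥1.8, cost 105≤398).
D2: not dominated.
D3: not dominated (best torque).
D4: dominated by D3 (torque 39.5≥27.3, cost 198≤540).
D5: dominated by D2 (torque 20.9≥19.8, cost 105≤514).
D6: dominated by D3 (torque 39.5≥39.1, cost 198≤211).
D7: dominated by D2 (torque 20.9≥12.3, cost 105≤390).
D8: not dominated (best cost).
D9: dominated by D2 (torque 20.9≥12.2, cost 105≤486).
D10: dominated by D2 (torque 20.9≥9.3, cost 105≤113).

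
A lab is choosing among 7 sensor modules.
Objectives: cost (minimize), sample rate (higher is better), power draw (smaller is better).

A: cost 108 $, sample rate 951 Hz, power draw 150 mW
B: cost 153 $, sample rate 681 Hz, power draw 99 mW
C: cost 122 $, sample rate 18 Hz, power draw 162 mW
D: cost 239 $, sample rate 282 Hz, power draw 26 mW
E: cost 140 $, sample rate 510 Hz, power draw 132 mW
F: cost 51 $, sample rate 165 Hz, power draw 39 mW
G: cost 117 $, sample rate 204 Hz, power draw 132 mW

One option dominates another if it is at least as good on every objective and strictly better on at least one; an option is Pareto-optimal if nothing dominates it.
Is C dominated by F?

F vs C: cost 51≤122, sample rate 165≥18, power draw 39≤162 — F is at least as good on every objective with at least one strict improvement.

Yes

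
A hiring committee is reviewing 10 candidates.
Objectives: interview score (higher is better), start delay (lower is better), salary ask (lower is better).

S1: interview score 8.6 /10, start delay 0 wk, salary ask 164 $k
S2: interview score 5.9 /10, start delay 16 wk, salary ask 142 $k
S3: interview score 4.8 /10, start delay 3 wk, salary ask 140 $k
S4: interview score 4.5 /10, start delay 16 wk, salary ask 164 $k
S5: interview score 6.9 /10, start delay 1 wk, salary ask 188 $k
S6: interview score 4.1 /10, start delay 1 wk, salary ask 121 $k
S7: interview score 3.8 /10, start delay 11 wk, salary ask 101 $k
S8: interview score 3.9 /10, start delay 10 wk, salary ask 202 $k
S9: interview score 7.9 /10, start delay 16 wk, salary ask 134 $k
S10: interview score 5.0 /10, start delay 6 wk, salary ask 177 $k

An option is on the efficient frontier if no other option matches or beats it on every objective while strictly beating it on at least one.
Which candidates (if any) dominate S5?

S1: interview score 8.6≥6.9, start delay 0≤1, salary ask 164≤188 — dominates S5.
Others (S2, S3, S4, S6, S7, S8, S9, S10) are each worse than S5 on at least one objective.

S1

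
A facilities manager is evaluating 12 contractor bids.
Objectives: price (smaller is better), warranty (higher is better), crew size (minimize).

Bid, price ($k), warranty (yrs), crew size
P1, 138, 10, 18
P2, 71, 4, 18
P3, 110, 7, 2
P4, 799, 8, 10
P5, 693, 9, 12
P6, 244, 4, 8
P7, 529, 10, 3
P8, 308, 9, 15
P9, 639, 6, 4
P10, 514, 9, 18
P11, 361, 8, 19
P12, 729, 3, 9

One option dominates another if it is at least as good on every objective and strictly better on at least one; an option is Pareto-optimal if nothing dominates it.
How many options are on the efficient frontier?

P1: not dominated.
P2: not dominated (best price).
P3: not dominated (best crew size).
P4: dominated by P7 (price 529≤799, warranty 10≥8, crew size 3≤10).
P5: dominated by P7 (price 529≤693, warranty 10≥9, crew size 3≤12).
P6: dominated by P3 (price 110≤244, warranty 7≥4, crew size 2≤8).
P7: not dominated.
P8: not dominated.
P9: dominated by P3 (price 110≤639, warranty 7≥6, crew size 2≤4).
P10: dominated by P1 (price 138≤514, warranty 10≥9, crew size 18≤18).
P11: dominated by P1 (price 138≤361, warranty 10≥8, crew size 18≤19).
P12: dominated by P3 (price 110≤729, warranty 7≥3, crew size 2≤9).
Pareto-optimal: P1, P2, P3, P7, P8 → 5.

5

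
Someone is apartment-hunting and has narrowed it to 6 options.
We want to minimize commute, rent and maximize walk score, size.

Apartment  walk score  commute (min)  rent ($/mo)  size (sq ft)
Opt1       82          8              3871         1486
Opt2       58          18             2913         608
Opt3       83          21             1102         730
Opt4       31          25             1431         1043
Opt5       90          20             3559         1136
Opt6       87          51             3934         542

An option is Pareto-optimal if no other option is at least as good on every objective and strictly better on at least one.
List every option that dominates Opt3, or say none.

none

Opt1: worse on walk score (82 vs 83).
Opt2: worse on walk score (58 vs 83).
Opt4: worse on walk score (31 vs 83).
Opt5: worse on rent (3559 vs 1102).
Opt6: worse on commute (51 vs 21).
No option dominates Opt3.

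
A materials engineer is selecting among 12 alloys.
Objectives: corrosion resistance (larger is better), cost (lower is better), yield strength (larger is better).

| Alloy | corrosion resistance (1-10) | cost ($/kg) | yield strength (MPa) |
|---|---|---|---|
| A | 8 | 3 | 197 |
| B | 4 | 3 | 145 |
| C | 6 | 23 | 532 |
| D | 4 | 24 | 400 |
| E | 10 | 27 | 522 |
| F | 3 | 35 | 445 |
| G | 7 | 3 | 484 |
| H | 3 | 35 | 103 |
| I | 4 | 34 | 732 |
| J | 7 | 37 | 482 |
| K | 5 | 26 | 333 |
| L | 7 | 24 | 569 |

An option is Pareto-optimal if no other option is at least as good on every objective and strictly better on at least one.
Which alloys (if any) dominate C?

A: worse on yield strength (197 vs 532).
B: worse on corrosion resistance (4 vs 6).
D: worse on corrosion resistance (4 vs 6).
E: worse on cost (27 vs 23).
F: worse on corrosion resistance (3 vs 6).
G: worse on yield strength (484 vs 532).
H: worse on corrosion resistance (3 vs 6).
I: worse on corrosion resistance (4 vs 6).
J: worse on cost (37 vs 23).
K: worse on corrosion resistance (5 vs 6).
L: worse on cost (24 vs 23).
No option dominates C.

none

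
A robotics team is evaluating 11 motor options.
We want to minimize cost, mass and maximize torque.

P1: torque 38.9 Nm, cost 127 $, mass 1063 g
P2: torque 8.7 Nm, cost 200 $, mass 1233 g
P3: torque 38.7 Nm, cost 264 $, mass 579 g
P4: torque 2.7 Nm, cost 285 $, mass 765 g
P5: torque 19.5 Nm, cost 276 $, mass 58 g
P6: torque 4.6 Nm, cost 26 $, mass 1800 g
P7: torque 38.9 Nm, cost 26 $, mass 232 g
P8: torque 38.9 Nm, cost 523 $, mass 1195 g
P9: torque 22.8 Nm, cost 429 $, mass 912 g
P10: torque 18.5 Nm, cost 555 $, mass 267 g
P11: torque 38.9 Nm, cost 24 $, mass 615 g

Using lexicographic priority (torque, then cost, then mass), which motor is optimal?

First maximize torque: best is 38.9, kept {P1, P7, P8, P11}.
Then minimize cost: best is 24, kept {P11}.

P11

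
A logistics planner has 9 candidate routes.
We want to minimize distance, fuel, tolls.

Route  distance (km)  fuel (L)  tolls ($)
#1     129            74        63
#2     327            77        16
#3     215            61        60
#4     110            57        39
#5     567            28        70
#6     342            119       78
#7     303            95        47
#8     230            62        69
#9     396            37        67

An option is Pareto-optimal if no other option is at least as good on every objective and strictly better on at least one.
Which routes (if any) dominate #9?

none

#1: worse on fuel (74 vs 37).
#2: worse on fuel (77 vs 37).
#3: worse on fuel (61 vs 37).
#4: worse on fuel (57 vs 37).
#5: worse on distance (567 vs 396).
#6: worse on fuel (119 vs 37).
#7: worse on fuel (95 vs 37).
#8: worse on fuel (62 vs 37).
No option dominates #9.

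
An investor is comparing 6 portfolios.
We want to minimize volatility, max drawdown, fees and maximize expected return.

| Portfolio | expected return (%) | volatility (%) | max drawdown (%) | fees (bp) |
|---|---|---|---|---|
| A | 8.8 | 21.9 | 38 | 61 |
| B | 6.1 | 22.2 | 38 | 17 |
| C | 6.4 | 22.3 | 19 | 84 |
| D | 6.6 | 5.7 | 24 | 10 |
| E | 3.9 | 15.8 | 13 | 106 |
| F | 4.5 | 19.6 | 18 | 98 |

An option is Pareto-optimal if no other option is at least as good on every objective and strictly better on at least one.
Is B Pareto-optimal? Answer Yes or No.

No

D vs B: expected return 6.6≥6.1, volatility 5.7≤22.2, max drawdown 24≤38, fees 10≤17 — D is at least as good on every objective and strictly better on at least one, so D dominates B.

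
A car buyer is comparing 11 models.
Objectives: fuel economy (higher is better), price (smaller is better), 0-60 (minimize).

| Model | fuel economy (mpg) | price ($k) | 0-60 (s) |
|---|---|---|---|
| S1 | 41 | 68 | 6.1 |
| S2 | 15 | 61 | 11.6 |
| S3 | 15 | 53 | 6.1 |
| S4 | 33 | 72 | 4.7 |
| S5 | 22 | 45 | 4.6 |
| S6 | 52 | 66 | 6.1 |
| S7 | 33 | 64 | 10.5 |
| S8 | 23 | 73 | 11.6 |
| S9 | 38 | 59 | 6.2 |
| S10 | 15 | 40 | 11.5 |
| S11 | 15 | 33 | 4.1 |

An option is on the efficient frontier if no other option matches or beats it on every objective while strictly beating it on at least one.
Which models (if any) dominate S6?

S1: worse on fuel economy (41 vs 52).
S2: worse on fuel economy (15 vs 52).
S3: worse on fuel economy (15 vs 52).
S4: worse on fuel economy (33 vs 52).
S5: worse on fuel economy (22 vs 52).
S7: worse on fuel economy (33 vs 52).
S8: worse on fuel economy (23 vs 52).
S9: worse on fuel economy (38 vs 52).
S10: worse on fuel economy (15 vs 52).
S11: worse on fuel economy (15 vs 52).
No option dominates S6.

none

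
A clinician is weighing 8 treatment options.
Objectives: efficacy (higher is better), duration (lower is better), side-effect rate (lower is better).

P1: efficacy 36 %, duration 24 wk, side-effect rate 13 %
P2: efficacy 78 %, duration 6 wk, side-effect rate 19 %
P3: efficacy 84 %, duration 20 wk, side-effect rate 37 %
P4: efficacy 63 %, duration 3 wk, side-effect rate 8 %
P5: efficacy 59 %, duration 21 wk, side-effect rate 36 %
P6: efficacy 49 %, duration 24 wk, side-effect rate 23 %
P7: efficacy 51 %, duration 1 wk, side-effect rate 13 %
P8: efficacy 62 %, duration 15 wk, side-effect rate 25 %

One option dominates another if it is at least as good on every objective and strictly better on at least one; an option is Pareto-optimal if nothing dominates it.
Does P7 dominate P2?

P7 vs P2: P7 is worse on efficacy (51 vs 78), so it does not dominate P2.

No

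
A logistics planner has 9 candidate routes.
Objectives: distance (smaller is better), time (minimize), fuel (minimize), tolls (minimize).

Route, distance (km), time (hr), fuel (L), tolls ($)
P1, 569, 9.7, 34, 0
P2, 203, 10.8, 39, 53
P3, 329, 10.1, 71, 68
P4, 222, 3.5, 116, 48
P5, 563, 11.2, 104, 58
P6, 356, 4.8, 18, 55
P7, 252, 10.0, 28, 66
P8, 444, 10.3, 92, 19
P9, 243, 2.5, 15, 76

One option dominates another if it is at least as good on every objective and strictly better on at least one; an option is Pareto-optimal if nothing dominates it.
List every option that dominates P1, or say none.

none

P2: worse on time (10.8 vs 9.7).
P3: worse on time (10.1 vs 9.7).
P4: worse on fuel (116 vs 34).
P5: worse on time (11.2 vs 9.7).
P6: worse on tolls (55 vs 0).
P7: worse on time (10.0 vs 9.7).
P8: worse on time (10.3 vs 9.7).
P9: worse on tolls (76 vs 0).
No option dominates P1.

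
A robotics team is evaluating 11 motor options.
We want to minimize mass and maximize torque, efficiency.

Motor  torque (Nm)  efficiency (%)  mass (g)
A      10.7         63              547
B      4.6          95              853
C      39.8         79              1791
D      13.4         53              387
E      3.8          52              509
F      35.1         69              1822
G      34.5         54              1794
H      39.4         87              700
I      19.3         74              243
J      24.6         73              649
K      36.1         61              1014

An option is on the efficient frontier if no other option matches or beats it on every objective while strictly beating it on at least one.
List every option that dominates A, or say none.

I: torque 19.3≥10.7, efficiency 74≥63, mass 243≤547 — dominates A.
Others (B, C, D, E, F, G, H, J, K) are each worse than A on at least one objective.

I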